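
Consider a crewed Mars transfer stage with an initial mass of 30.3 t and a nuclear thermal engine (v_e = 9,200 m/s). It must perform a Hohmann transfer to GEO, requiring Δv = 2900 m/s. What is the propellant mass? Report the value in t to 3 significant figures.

Using Δv = v_e ln(m₀/m_f): m₀/m_f = exp(Δv / v_e) = exp(2900 / 9200.0) = exp(0.3152) = 1.3706.
m_f = 30.3 / 1.3706 = 22.1071 t, so propellant = m₀ − m_f = 30.3 − 22.1071 = 8.1929 t.

propellant mass ≈ 8.19 t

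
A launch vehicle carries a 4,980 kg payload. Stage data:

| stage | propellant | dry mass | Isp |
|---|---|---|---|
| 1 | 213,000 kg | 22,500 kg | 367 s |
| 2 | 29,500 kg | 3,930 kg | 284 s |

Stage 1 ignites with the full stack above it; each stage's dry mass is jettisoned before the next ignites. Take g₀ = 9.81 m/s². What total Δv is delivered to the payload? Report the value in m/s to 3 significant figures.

Ignition mass of stage 1 = 213,000+22,500 + 29,500+3,930 + 4,980 = 273,910 kg.
Stage 1: m₀ = 273,910 kg, m_f = 273,910 − 213,000 = 60,910 kg; Δv = 367×9.81×ln(4.497) = 3600.3×1.5034 ≈ 5413 m/s.
Stage 2: m₀ = 38,410 kg, m_f = 38,410 − 29,500 = 8,910 kg; Δv = 284×9.81×ln(4.311) = 2786.0×1.4611 ≈ 4071 m/s.
Total Δv = 5413 + 4071 = 9484 m/s.

Δv ≈ 9480 m/s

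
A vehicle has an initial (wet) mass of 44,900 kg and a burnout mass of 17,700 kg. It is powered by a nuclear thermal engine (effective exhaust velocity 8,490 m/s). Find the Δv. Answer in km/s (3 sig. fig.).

Δv ≈ 7.90 km/s

Δv = v_e · ln(m₀/m_f) = 8490.0 × ln(2.537) = 8490.0 × 0.9309 ≈ 7903.1 m/s.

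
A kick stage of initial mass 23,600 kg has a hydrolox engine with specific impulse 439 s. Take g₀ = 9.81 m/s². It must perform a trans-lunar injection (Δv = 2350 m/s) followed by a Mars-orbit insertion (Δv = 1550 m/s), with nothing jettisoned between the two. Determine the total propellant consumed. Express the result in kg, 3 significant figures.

total propellant consumed ≈ 14100 kg

v_e = Isp · g₀ = 439 × 9.81 = 4306.6 m/s.
After the first burn: m = 23600 × exp(−2350/4306.6) = 23600 × 0.57945 = 13,675 kg.
After the second burn: m = 13,675 × exp(−1550/4306.6) = 13,675 × 0.69774 = 9,541.59 kg.
Total propellant = m₀ − m_final = 23600 − 9,541.59 = 14,058.41 kg.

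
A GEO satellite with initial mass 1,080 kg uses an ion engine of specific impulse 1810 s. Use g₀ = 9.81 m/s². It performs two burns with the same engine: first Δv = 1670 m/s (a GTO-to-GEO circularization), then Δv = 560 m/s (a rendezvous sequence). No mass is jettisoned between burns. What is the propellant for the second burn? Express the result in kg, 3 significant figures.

v_e = Isp · g₀ = 1810 × 9.81 = 17756.1 m/s.
After the first burn: m = 1080 × exp(−1670/17756.1) = 1080 × 0.91024 = 983.059 kg.
After the second burn: m = 983.059 × exp(−560/17756.1) = 983.059 × 0.96895 = 952.535 kg.
Second-burn propellant = 983.059 − 952.535 = 30.524 kg.

propellant for the second burn ≈ 30.5 kg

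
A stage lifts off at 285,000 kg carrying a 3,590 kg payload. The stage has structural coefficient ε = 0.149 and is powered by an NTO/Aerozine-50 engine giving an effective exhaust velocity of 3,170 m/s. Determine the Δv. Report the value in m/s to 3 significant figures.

Stage wet mass = m₀ − payload = 285,000 − 3,590 = 281,410 kg.
Stage dry mass = ε × stage wet mass = 0.149 × 281,410 = 41,930.1 kg.
Burnout mass m_f = stage dry + payload = 41,930.1 + 3,590 = 45,520.1 kg.
Rocket equation: Δv = v_e · ln(285,000/45,520.1) = 3170.0 × ln(6.261) = 3170.0 × 1.8343 ≈ 5815 m/s.

Δv ≈ 5810 m/s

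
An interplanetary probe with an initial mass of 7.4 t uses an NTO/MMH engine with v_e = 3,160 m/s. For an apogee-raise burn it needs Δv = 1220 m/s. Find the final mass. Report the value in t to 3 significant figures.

final mass ≈ 5.03 t

Rocket equation: m₀/m_f = exp(Δv / v_e) = exp(1220 / 3160.0) = exp(0.3861) = 1.4712.
m_f = m₀ / 1.4712 = 7.4 / 1.4712 = 5.02991 t.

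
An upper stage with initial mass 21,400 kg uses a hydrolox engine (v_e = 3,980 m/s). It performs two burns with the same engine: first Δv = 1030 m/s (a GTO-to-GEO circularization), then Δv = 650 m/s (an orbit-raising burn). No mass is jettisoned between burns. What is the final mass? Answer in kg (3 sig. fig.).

final mass ≈ 14000 kg

After the first burn: m = 21400 × exp(−1030/3980.0) = 21400 × 0.77198 = 16,520.4 kg.
After the second burn: m = 16,520.4 × exp(−650/3980.0) = 16,520.4 × 0.84932 = 14,031.1 kg.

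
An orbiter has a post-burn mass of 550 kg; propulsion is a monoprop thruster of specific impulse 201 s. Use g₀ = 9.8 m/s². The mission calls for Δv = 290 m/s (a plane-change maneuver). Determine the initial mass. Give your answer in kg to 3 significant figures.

v_e = Isp · g₀ = 201 × 9.8 = 1969.8 m/s.
Rocket equation: m₀/m_f = exp(Δv / v_e) = exp(290 / 1969.8) = exp(0.1472) = 1.1586.
m₀ = m_f × 1.1586 = 550 × 1.1586 = 637.23 kg.

initial mass ≈ 637 kg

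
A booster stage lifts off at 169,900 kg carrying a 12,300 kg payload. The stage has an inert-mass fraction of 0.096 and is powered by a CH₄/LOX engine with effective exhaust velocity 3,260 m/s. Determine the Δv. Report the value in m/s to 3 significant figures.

Δv ≈ 5940 m/s

Stage wet mass = m₀ − payload = 169,900 − 12,300 = 157,600 kg.
Stage dry mass = ε × stage wet mass = 0.096 × 157,600 = 15,129.6 kg.
Burnout mass m_f = stage dry + payload = 15,129.6 + 12,300 = 27,429.6 kg.
Δv = v_e · ln(169,900/27,429.6) = 3260.0 × ln(6.194) = 3260.0 × 1.8236 ≈ 5945 m/s.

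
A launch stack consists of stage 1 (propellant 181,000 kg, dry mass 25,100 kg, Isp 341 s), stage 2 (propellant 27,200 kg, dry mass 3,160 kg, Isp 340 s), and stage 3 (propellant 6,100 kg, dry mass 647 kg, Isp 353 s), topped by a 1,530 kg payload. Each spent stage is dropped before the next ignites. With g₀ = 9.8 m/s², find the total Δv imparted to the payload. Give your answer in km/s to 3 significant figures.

Δv ≈ 13.2 km/s

Ignition mass of stage 1 = 181,000+25,100 + 27,200+3,160 + 6,100+647 + 1,530 = 244,737 kg.
Stage 1: m₀ = 244,737 kg, m_f = 244,737 − 181,000 = 63,737 kg; Δv = 341×9.8×ln(3.84) = 3341.8×1.3454 ≈ 4496 m/s.
Stage 2: m₀ = 38,637 kg, m_f = 38,637 − 27,200 = 11,437 kg; Δv = 340×9.8×ln(3.378) = 3332.0×1.2174 ≈ 4056 m/s.
Stage 3: m₀ = 8,277 kg, m_f = 8,277 − 6,100 = 2,177 kg; Δv = 353×9.8×ln(3.802) = 3459.4×1.3355 ≈ 4620 m/s.
Total Δv = 4496 + 4056 + 4620 = 13172 m/s.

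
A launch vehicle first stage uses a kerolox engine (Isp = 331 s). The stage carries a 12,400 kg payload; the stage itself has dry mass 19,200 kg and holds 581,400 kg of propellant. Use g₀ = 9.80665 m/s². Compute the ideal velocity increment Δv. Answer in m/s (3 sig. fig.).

Δv ≈ 9630 m/s

v_e = Isp · g₀ = 331 × 9.80665 = 3246.0 m/s.
m₀ = payload + dry + propellant = 12,400 + 19,200 + 581,400 = 613,000 kg.
m_f = payload + dry = 12,400 + 19,200 = 31,600 kg.
Δv = v_e · ln(m₀/m_f) = 3246.0 × ln(19.4) = 3246.0 × 2.9652 ≈ 9625.1 m/s.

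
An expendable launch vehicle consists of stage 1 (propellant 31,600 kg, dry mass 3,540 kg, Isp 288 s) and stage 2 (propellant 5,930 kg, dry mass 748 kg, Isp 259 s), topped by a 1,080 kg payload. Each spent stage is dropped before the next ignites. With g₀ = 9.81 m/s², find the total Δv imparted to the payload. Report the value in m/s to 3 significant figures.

Δv ≈ 7440 m/s

Ignition mass of stage 1 = 31,600+3,540 + 5,930+748 + 1,080 = 42,898 kg.
Stage 1: m₀ = 42,898 kg, m_f = 42,898 − 31,600 = 11,298 kg; Δv = 288×9.81×ln(3.797) = 2825.3×1.3342 ≈ 3769 m/s.
Stage 2: m₀ = 7,758 kg, m_f = 7,758 − 5,930 = 1,828 kg; Δv = 259×9.81×ln(4.244) = 2540.8×1.4455 ≈ 3673 m/s.
Total Δv = 3769 + 3673 = 7442 m/s.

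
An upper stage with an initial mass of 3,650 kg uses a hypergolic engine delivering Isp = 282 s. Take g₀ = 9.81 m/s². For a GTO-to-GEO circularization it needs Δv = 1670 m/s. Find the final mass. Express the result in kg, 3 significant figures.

v_e = Isp · g₀ = 282 × 9.81 = 2766.4 m/s.
m₀/m_f = exp(Δv / v_e) = exp(1670 / 2766.4) = exp(0.6037) = 1.8288.
m_f = m₀ / 1.8288 = 3,650 / 1.8288 = 1,995.84 kg.

final mass ≈ 2000 kg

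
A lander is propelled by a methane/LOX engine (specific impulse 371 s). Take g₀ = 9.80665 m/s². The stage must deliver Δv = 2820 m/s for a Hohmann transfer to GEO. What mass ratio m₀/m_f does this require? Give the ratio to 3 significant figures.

mass ratio ≈ 2.17

v_e = Isp · g₀ = 371 × 9.80665 = 3638.3 m/s.
By the Tsiolkovsky rocket equation, m₀/m_f = exp(Δv / v_e) = exp(2820 / 3638.3) = exp(0.7751) = 2.1708.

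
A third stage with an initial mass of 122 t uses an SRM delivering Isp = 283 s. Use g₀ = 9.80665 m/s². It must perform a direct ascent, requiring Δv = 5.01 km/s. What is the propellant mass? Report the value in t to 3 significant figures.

v_e = Isp · g₀ = 283 × 9.80665 = 2775.3 m/s.
From the ideal rocket equation, m₀/m_f = exp(Δv / v_e) = exp(5010 / 2775.3) = exp(1.8052) = 6.0813.
m_f = 122 / 6.0813 = 20.0615 t, so propellant = m₀ − m_f = 122 − 20.0615 = 101.9385 t.

propellant mass ≈ 102 t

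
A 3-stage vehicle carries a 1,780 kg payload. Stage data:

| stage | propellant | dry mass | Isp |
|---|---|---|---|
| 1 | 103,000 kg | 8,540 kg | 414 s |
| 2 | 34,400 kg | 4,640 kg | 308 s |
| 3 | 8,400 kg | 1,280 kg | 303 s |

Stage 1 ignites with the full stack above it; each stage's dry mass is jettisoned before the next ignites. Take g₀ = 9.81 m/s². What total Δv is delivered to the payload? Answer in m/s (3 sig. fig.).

Ignition mass of stage 1 = 103,000+8,540 + 34,400+4,640 + 8,400+1,280 + 1,780 = 162,040 kg.
Stage 1: m₀ = 162,040 kg, m_f = 162,040 − 103,000 = 59,040 kg; Δv = 414×9.81×ln(2.745) = 4061.3×1.0096 ≈ 4100 m/s.
Stage 2: m₀ = 50,500 kg, m_f = 50,500 − 34,400 = 16,100 kg; Δv = 308×9.81×ln(3.137) = 3021.5×1.1432 ≈ 3454 m/s.
Stage 3: m₀ = 11,460 kg, m_f = 11,460 − 8,400 = 3,060 kg; Δv = 303×9.81×ln(3.745) = 2972.4×1.3204 ≈ 3925 m/s.
Total Δv = 4100 + 3454 + 3925 = 11479 m/s.

Δv ≈ 11500 m/s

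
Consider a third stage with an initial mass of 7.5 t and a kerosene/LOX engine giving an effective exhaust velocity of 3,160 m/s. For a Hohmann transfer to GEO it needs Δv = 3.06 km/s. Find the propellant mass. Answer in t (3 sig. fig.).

m₀/m_f = exp(Δv / v_e) = exp(3060 / 3160.0) = exp(0.9684) = 2.6336.
m_f = 7.5 / 2.6336 = 2.84781 t, so propellant = m₀ − m_f = 7.5 − 2.84781 = 4.65219 t.

propellant mass ≈ 4.65 t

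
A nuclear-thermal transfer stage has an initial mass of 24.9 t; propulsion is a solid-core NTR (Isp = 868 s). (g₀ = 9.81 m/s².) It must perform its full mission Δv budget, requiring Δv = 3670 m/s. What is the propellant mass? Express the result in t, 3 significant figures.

v_e = Isp · g₀ = 868 × 9.81 = 8515.1 m/s.
From the ideal rocket equation, m₀/m_f = exp(Δv / v_e) = exp(3670 / 8515.1) = exp(0.4310) = 1.5388.
m_f = 24.9 / 1.5388 = 16.1814 t, so propellant = m₀ − m_f = 24.9 − 16.1814 = 8.7186 t.

propellant mass ≈ 8.72 t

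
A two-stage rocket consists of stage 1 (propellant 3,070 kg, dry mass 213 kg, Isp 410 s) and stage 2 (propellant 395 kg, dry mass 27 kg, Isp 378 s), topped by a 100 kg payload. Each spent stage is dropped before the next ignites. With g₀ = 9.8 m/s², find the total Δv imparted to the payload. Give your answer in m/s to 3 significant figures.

Ignition mass of stage 1 = 3,070+213 + 395+27 + 100 = 3,805 kg.
Stage 1: m₀ = 3,805 kg, m_f = 3,805 − 3,070 = 735 kg; Δv = 410×9.8×ln(5.177) = 4018.0×1.6442 ≈ 6606 m/s.
Stage 2: m₀ = 522 kg, m_f = 522 − 395 = 127 kg; Δv = 378×9.8×ln(4.11) = 3704.4×1.4135 ≈ 5236 m/s.
Total Δv = 6606 + 5236 = 11842 m/s.

Δv ≈ 11800 m/s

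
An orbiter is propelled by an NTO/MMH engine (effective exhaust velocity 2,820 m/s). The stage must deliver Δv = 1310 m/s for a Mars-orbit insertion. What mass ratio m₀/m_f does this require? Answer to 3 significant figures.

mass ratio ≈ 1.59

Rocket equation: m₀/m_f = exp(Δv / v_e) = exp(1310 / 2820.0) = exp(0.4645) = 1.5913.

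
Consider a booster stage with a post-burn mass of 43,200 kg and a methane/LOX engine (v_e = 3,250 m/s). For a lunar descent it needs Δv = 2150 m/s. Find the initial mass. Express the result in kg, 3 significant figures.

initial mass ≈ 83700 kg

m₀/m_f = exp(Δv / v_e) = exp(2150 / 3250.0) = exp(0.6615) = 1.9378.
m₀ = m_f × 1.9378 = 43,200 × 1.9378 = 83,713 kg.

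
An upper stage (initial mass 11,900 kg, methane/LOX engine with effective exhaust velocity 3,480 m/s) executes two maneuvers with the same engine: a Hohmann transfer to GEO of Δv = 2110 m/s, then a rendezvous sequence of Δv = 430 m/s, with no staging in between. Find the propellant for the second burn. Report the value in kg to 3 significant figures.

propellant for the second burn ≈ 754 kg

After the first burn: m = 11900 × exp(−2110/3480.0) = 11900 × 0.54535 = 6,489.67 kg.
After the second burn: m = 6,489.67 × exp(−430/3480.0) = 6,489.67 × 0.88377 = 5,735.38 kg.
Second-burn propellant = 6,489.67 − 5,735.38 = 754.29 kg.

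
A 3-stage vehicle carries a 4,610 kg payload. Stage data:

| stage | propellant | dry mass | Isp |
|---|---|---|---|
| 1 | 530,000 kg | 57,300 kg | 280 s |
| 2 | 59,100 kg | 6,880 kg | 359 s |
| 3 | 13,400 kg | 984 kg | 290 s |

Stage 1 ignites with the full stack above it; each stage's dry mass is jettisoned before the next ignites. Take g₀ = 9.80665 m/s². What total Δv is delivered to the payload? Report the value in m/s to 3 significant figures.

Δv ≈ 11900 m/s

Ignition mass of stage 1 = 530,000+57,300 + 59,100+6,880 + 13,400+984 + 4,610 = 672,274 kg.
Stage 1: m₀ = 672,274 kg, m_f = 672,274 − 530,000 = 142,274 kg; Δv = 280×9.80665×ln(4.725) = 2745.9×1.5529 ≈ 4264 m/s.
Stage 2: m₀ = 84,974 kg, m_f = 84,974 − 59,100 = 25,874 kg; Δv = 359×9.80665×ln(3.284) = 3520.6×1.1891 ≈ 4186 m/s.
Stage 3: m₀ = 18,994 kg, m_f = 18,994 − 13,400 = 5,594 kg; Δv = 290×9.80665×ln(3.395) = 2843.9×1.2224 ≈ 3476 m/s.
Total Δv = 4264 + 4186 + 3476 = 11926 m/s.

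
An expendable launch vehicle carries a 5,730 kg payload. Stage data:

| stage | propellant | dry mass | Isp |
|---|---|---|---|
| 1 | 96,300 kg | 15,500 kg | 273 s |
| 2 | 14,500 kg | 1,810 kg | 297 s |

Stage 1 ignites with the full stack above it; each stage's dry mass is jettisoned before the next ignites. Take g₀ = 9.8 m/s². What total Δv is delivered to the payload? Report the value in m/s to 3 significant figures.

Ignition mass of stage 1 = 96,300+15,500 + 14,500+1,810 + 5,730 = 133,840 kg.
Stage 1: m₀ = 133,840 kg, m_f = 133,840 − 96,300 = 37,540 kg; Δv = 273×9.8×ln(3.565) = 2675.4×1.2712 ≈ 3401 m/s.
Stage 2: m₀ = 22,040 kg, m_f = 22,040 − 14,500 = 7,540 kg; Δv = 297×9.8×ln(2.923) = 2910.6×1.0726 ≈ 3122 m/s.
Total Δv = 3401 + 3122 = 6523 m/s.

Δv ≈ 6520 m/s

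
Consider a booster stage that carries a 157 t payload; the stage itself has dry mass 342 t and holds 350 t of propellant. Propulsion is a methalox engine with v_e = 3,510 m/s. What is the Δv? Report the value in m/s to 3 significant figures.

Δv ≈ 1870 m/s

m₀ = payload + dry + propellant = 157 + 342 + 350 = 849 t.
m_f = payload + dry = 157 + 342 = 499 t.
Δv = v_e · ln(m₀/m_f) = 3510.0 × ln(1.701) = 3510.0 × 0.5315 ≈ 1865.4 m/s.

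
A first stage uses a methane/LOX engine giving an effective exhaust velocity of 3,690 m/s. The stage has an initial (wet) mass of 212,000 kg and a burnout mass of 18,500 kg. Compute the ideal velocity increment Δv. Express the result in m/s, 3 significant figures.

From the ideal rocket equation, Δv = v_e · ln(m₀/m_f) = 3690.0 × ln(11.46) = 3690.0 × 2.4388 ≈ 8999.2 m/s.

Δv ≈ 9000 m/s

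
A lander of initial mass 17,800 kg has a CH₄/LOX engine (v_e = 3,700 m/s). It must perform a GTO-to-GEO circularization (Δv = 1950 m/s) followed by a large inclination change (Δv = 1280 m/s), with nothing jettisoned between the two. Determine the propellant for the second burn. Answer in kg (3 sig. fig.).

propellant for the second burn ≈ 3070 kg

After the first burn: m = 17800 × exp(−1950/3700.0) = 17800 × 0.59036 = 10,508.4 kg.
After the second burn: m = 10,508.4 × exp(−1280/3700.0) = 10,508.4 × 0.70755 = 7,435.22 kg.
Second-burn propellant = 10,508.4 − 7,435.22 = 3,073.18 kg.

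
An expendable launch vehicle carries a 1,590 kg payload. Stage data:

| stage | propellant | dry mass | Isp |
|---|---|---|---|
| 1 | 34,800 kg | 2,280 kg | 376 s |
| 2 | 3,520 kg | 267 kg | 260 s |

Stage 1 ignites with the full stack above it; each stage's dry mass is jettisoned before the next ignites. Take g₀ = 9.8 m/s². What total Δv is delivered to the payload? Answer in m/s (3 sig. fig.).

Δv ≈ 9020 m/s

Ignition mass of stage 1 = 34,800+2,280 + 3,520+267 + 1,590 = 42,457 kg.
Stage 1: m₀ = 42,457 kg, m_f = 42,457 − 34,800 = 7,657 kg; Δv = 376×9.8×ln(5.545) = 3684.8×1.7129 ≈ 6312 m/s.
Stage 2: m₀ = 5,377 kg, m_f = 5,377 − 3,520 = 1,857 kg; Δv = 260×9.8×ln(2.896) = 2548.0×1.0632 ≈ 2709 m/s.
Total Δv = 6312 + 2709 = 9021 m/s.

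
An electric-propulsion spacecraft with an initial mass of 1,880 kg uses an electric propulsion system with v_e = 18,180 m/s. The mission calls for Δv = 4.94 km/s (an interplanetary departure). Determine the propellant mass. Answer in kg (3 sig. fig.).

By the Tsiolkovsky rocket equation, m₀/m_f = exp(Δv / v_e) = exp(4940 / 18180.0) = exp(0.2717) = 1.3122.
m_f = 1,880 / 1.3122 = 1,432.71 kg, so propellant = m₀ − m_f = 1,880 − 1,432.71 = 447.29 kg.

propellant mass ≈ 447 kg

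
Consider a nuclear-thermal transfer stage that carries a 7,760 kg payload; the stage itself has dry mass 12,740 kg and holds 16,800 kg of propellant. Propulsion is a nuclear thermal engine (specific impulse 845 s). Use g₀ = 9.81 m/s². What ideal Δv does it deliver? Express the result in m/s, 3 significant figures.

Δv ≈ 4960 m/s

v_e = Isp · g₀ = 845 × 9.81 = 8289.5 m/s.
m₀ = payload + dry + propellant = 7,760 + 12,740 + 16,800 = 37,300 kg.
m_f = payload + dry = 7,760 + 12,740 = 20,500 kg.
From the ideal rocket equation, Δv = v_e · ln(m₀/m_f) = 8289.5 × ln(1.82) = 8289.5 × 0.5986 ≈ 4961.8 m/s.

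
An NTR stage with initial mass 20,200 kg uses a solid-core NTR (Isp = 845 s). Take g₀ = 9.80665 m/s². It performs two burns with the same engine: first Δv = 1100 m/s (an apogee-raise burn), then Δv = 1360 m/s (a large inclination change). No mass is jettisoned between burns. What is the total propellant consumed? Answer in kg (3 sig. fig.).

v_e = Isp · g₀ = 845 × 9.80665 = 8286.6 m/s.
After the first burn: m = 20200 × exp(−1100/8286.6) = 20200 × 0.87569 = 17,688.9 kg.
After the second burn: m = 17,688.9 × exp(−1360/8286.6) = 17,688.9 × 0.84864 = 15,011.5 kg.
Total propellant = m₀ − m_final = 20200 − 15,011.5 = 5,188.5 kg.

total propellant consumed ≈ 5190 kg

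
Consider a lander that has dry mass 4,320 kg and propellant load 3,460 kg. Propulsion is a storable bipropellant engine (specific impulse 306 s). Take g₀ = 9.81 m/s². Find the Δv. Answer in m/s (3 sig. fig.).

v_e = Isp · g₀ = 306 × 9.81 = 3001.9 m/s.
m₀ = m_dry + m_prop = 4,320 + 3,460 = 7,780 kg.
Rocket equation: Δv = v_e · ln(m₀/m_f) = 3001.9 × ln(1.801) = 3001.9 × 0.5883 ≈ 1766.0 m/s.

Δv ≈ 1770 m/s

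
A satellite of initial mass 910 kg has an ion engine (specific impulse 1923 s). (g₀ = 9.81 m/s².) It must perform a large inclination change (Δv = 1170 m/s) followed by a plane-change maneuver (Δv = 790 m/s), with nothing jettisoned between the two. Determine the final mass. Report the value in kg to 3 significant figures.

v_e = Isp · g₀ = 1923 × 9.81 = 18864.6 m/s.
After the first burn: m = 910 × exp(−1170/18864.6) = 910 × 0.93986 = 855.273 kg.
After the second burn: m = 855.273 × exp(−790/18864.6) = 855.273 × 0.95899 = 820.198 kg.

final mass ≈ 820 kg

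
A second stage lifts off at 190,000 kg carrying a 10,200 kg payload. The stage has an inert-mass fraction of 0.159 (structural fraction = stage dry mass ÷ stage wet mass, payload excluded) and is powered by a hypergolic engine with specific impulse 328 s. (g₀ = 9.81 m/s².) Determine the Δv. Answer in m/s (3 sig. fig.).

Δv ≈ 5110 m/s

Stage wet mass = m₀ − payload = 190,000 − 10,200 = 179,800 kg.
Stage dry mass = ε × stage wet mass = 0.159 × 179,800 = 28,588.2 kg.
Burnout mass m_f = stage dry + payload = 28,588.2 + 10,200 = 38,788.2 kg.
v_e = Isp · g₀ = 328 × 9.81 = 3217.7 m/s.
By the Tsiolkovsky rocket equation, Δv = v_e · ln(190,000/38,788.2) = 3217.7 × ln(4.898) = 3217.7 × 1.5889 ≈ 5113 m/s.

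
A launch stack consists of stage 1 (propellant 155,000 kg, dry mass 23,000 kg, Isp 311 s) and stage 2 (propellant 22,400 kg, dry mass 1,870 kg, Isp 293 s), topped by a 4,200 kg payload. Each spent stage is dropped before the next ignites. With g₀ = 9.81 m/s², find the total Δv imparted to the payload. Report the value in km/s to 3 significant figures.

Ignition mass of stage 1 = 155,000+23,000 + 22,400+1,870 + 4,200 = 206,470 kg.
Stage 1: m₀ = 206,470 kg, m_f = 206,470 − 155,000 = 51,470 kg; Δv = 311×9.81×ln(4.011) = 3050.9×1.3892 ≈ 4238 m/s.
Stage 2: m₀ = 28,470 kg, m_f = 28,470 − 22,400 = 6,070 kg; Δv = 293×9.81×ln(4.69) = 2874.3×1.5455 ≈ 4442 m/s.
Total Δv = 4238 + 4442 = 8680 m/s.

Δv ≈ 8.68 km/s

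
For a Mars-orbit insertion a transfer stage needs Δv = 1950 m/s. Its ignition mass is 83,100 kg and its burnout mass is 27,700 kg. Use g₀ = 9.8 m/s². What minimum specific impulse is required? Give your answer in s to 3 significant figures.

Isp ≈ 181 s

ln(m₀/m_f) = ln(83100/27700) = ln(3) = 1.0986.
v_e = Δv / ln(m₀/m_f) = 1950 / 1.0986 = 1775.0 m/s.
Isp = v_e / g₀ = 1775.0 / 9.8 = 181.1 s.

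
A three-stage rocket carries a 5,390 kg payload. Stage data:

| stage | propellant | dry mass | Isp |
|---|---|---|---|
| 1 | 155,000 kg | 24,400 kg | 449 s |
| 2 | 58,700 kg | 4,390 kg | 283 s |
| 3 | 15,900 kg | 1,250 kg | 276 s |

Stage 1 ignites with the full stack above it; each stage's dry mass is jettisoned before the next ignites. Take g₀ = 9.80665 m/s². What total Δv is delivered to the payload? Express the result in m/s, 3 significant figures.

Ignition mass of stage 1 = 155,000+24,400 + 58,700+4,390 + 15,900+1,250 + 5,390 = 265,030 kg.
Stage 1: m₀ = 265,030 kg, m_f = 265,030 − 155,000 = 110,030 kg; Δv = 449×9.80665×ln(2.409) = 4403.2×0.8791 ≈ 3871 m/s.
Stage 2: m₀ = 85,630 kg, m_f = 85,630 − 58,700 = 26,930 kg; Δv = 283×9.80665×ln(3.18) = 2775.3×1.1568 ≈ 3210 m/s.
Stage 3: m₀ = 22,540 kg, m_f = 22,540 − 15,900 = 6,640 kg; Δv = 276×9.80665×ln(3.395) = 2706.6×1.2222 ≈ 3308 m/s.
Total Δv = 3871 + 3210 + 3308 = 10389 m/s.

Δv ≈ 10400 m/s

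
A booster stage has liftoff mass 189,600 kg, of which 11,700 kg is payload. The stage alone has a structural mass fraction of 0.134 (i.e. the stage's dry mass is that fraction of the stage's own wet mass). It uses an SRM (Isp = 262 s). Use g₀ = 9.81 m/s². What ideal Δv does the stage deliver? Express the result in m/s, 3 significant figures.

Δv ≈ 4300 m/s

Stage wet mass = m₀ − payload = 189,600 − 11,700 = 177,900 kg.
Stage dry mass = ε × stage wet mass = 0.134 × 177,900 = 23,838.6 kg.
Burnout mass m_f = stage dry + payload = 23,838.6 + 11,700 = 35,538.6 kg.
v_e = Isp · g₀ = 262 × 9.81 = 2570.2 m/s.
Δv = v_e · ln(189,600/35,538.6) = 2570.2 × ln(5.335) = 2570.2 × 1.6743 ≈ 4303 m/s.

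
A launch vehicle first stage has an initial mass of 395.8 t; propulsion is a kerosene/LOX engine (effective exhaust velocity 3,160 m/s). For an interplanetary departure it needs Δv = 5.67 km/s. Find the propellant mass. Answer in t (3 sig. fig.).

m₀/m_f = exp(Δv / v_e) = exp(5670 / 3160.0) = exp(1.7943) = 6.0153.
m_f = 395.8 / 6.0153 = 65.7989 t, so propellant = m₀ − m_f = 395.8 − 65.7989 = 330.0011 t.

propellant mass ≈ 330 t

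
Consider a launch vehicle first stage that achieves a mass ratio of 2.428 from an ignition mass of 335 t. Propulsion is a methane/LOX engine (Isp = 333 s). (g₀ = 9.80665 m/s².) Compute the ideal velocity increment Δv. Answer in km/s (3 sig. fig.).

v_e = Isp · g₀ = 333 × 9.80665 = 3265.6 m/s.
Δv = v_e · ln(2.428) = 3265.6 × 0.8871 ≈ 2896.8 m/s.

Δv ≈ 2.90 km/s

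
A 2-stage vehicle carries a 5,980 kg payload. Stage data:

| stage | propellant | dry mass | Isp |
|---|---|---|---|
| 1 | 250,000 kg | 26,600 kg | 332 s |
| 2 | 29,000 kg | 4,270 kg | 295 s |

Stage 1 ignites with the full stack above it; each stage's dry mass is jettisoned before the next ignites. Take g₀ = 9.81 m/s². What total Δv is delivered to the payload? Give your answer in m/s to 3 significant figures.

Δv ≈ 8990 m/s

Ignition mass of stage 1 = 250,000+26,600 + 29,000+4,270 + 5,980 = 315,850 kg.
Stage 1: m₀ = 315,850 kg, m_f = 315,850 − 250,000 = 65,850 kg; Δv = 332×9.81×ln(4.797) = 3256.9×1.5679 ≈ 5106 m/s.
Stage 2: m₀ = 39,250 kg, m_f = 39,250 − 29,000 = 10,250 kg; Δv = 295×9.81×ln(3.829) = 2894.0×1.3427 ≈ 3886 m/s.
Total Δv = 5106 + 3886 = 8992 m/s.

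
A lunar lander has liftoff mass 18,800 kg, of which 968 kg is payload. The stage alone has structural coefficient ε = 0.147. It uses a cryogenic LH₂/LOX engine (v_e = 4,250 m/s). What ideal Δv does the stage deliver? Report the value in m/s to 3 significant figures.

Δv ≈ 7040 m/s

Stage wet mass = m₀ − payload = 18,800 − 968 = 17,832 kg.
Stage dry mass = ε × stage wet mass = 0.147 × 17,832 = 2,621.3 kg.
Burnout mass m_f = stage dry + payload = 2,621.3 + 968 = 3,589.3 kg.
Δv = v_e · ln(18,800/3,589.3) = 4250.0 × ln(5.238) = 4250.0 × 1.6559 ≈ 7038 m/s.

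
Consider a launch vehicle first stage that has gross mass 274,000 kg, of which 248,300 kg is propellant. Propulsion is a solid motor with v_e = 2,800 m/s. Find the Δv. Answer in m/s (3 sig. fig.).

m_f = m₀ − m_prop = 274,000 − 248,300 = 25,700 kg.
Δv = v_e · ln(m₀/m_f) = 2800.0 × ln(10.66) = 2800.0 × 2.3666 ≈ 6626.6 m/s.

Δv ≈ 6630 m/s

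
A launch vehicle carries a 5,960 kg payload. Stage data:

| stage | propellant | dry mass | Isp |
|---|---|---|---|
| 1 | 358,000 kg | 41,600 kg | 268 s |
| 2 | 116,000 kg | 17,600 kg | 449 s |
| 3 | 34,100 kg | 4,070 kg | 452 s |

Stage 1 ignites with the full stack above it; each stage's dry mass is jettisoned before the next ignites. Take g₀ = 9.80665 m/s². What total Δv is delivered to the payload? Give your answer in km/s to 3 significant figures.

Ignition mass of stage 1 = 358,000+41,600 + 116,000+17,600 + 34,100+4,070 + 5,960 = 577,330 kg.
Stage 1: m₀ = 577,330 kg, m_f = 577,330 − 358,000 = 219,330 kg; Δv = 268×9.80665×ln(2.632) = 2628.2×0.9678 ≈ 2544 m/s.
Stage 2: m₀ = 177,730 kg, m_f = 177,730 − 116,000 = 61,730 kg; Δv = 449×9.80665×ln(2.879) = 4403.2×1.0575 ≈ 4656 m/s.
Stage 3: m₀ = 44,130 kg, m_f = 44,130 − 34,100 = 10,030 kg; Δv = 452×9.80665×ln(4.4) = 4432.6×1.4816 ≈ 6567 m/s.
Total Δv = 2544 + 4656 + 6567 = 13767 m/s.

Δv ≈ 13.8 km/s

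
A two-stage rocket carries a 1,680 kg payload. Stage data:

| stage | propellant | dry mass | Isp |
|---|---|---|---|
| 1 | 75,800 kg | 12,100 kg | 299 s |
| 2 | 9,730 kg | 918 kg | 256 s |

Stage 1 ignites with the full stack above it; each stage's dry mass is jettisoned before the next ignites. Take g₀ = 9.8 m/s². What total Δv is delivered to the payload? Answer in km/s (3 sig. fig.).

Ignition mass of stage 1 = 75,800+12,100 + 9,730+918 + 1,680 = 100,228 kg.
Stage 1: m₀ = 100,228 kg, m_f = 100,228 − 75,800 = 24,428 kg; Δv = 299×9.8×ln(4.103) = 2930.2×1.4117 ≈ 4137 m/s.
Stage 2: m₀ = 12,328 kg, m_f = 12,328 − 9,730 = 2,598 kg; Δv = 256×9.8×ln(4.745) = 2508.8×1.5571 ≈ 3907 m/s.
Total Δv = 4137 + 3907 = 8044 m/s.

Δv ≈ 8.04 km/s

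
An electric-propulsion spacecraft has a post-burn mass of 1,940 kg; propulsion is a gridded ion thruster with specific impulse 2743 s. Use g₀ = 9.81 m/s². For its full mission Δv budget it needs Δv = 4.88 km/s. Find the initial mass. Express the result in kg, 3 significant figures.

v_e = Isp · g₀ = 2743 × 9.81 = 26908.8 m/s.
By the Tsiolkovsky rocket equation, m₀/m_f = exp(Δv / v_e) = exp(4880 / 26908.8) = exp(0.1814) = 1.1988.
m₀ = m_f × 1.1988 = 1,940 × 1.1988 = 2,325.67 kg.

initial mass ≈ 2330 kg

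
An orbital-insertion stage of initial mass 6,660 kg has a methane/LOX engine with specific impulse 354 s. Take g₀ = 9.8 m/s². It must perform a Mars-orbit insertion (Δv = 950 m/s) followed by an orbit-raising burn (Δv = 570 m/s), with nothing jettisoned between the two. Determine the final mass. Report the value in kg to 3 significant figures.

final mass ≈ 4300 kg

v_e = Isp · g₀ = 354 × 9.8 = 3469.2 m/s.
After the first burn: m = 6660 × exp(−950/3469.2) = 6660 × 0.76045 = 5,064.6 kg.
After the second burn: m = 5,064.6 × exp(−570/3469.2) = 5,064.6 × 0.84848 = 4,297.21 kg.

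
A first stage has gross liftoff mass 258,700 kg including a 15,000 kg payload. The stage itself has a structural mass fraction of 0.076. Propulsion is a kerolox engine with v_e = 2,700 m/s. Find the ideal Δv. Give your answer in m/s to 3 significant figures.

Δv ≈ 5520 m/s

Stage wet mass = m₀ − payload = 258,700 − 15,000 = 243,700 kg.
Stage dry mass = ε × stage wet mass = 0.076 × 243,700 = 18,521.2 kg.
Burnout mass m_f = stage dry + payload = 18,521.2 + 15,000 = 33,521.2 kg.
Using Δv = v_e ln(m₀/m_f): Δv = v_e · ln(258,700/33,521.2) = 2700.0 × ln(7.718) = 2700.0 × 2.0435 ≈ 5517 m/s.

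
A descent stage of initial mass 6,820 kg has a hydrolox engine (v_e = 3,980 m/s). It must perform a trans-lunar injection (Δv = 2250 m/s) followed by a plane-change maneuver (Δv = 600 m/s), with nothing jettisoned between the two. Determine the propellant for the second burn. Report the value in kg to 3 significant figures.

After the first burn: m = 6820 × exp(−2250/3980.0) = 6820 × 0.56817 = 3,874.92 kg.
After the second burn: m = 3,874.92 × exp(−600/3980.0) = 3,874.92 × 0.86006 = 3,332.66 kg.
Second-burn propellant = 3,874.92 − 3,332.66 = 542.26 kg.

propellant for the second burn ≈ 542 kg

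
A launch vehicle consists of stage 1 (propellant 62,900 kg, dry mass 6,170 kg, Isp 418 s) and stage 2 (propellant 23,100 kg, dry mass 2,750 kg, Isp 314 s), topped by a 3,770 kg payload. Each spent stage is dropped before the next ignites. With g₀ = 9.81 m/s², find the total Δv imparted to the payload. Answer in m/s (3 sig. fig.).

Ignition mass of stage 1 = 62,900+6,170 + 23,100+2,750 + 3,770 = 98,690 kg.
Stage 1: m₀ = 98,690 kg, m_f = 98,690 − 62,900 = 35,790 kg; Δv = 418×9.81×ln(2.757) = 4100.6×1.0143 ≈ 4159 m/s.
Stage 2: m₀ = 29,620 kg, m_f = 29,620 − 23,100 = 6,520 kg; Δv = 314×9.81×ln(4.543) = 3080.3×1.5136 ≈ 4662 m/s.
Total Δv = 4159 + 4662 = 8821 m/s.

Δv ≈ 8820 m/s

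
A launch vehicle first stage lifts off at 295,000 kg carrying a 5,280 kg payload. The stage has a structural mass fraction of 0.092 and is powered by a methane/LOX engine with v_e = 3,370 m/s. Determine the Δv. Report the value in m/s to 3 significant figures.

Δv ≈ 7490 m/s

Stage wet mass = m₀ − payload = 295,000 − 5,280 = 289,720 kg.
Stage dry mass = ε × stage wet mass = 0.092 × 289,720 = 26,654.2 kg.
Burnout mass m_f = stage dry + payload = 26,654.2 + 5,280 = 31,934.2 kg.
Δv = v_e · ln(295,000/31,934.2) = 3370.0 × ln(9.238) = 3370.0 × 2.2233 ≈ 7493 m/s.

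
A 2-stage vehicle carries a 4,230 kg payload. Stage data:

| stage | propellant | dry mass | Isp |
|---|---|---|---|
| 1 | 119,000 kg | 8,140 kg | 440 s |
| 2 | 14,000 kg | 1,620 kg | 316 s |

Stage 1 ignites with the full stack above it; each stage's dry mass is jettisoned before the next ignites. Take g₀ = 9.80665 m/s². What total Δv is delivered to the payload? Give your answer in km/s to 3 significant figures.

Ignition mass of stage 1 = 119,000+8,140 + 14,000+1,620 + 4,230 = 146,990 kg.
Stage 1: m₀ = 146,990 kg, m_f = 146,990 − 119,000 = 27,990 kg; Δv = 440×9.80665×ln(5.252) = 4314.9×1.6585 ≈ 7156 m/s.
Stage 2: m₀ = 19,850 kg, m_f = 19,850 − 14,000 = 5,850 kg; Δv = 316×9.80665×ln(3.393) = 3098.9×1.2218 ≈ 3786 m/s.
Total Δv = 7156 + 3786 = 10942 m/s.

Δv ≈ 10.9 km/s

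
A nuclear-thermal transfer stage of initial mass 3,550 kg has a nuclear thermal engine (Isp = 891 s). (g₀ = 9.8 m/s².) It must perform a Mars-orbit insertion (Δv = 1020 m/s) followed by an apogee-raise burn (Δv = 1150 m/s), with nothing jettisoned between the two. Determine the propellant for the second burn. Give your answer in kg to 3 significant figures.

v_e = Isp · g₀ = 891 × 9.8 = 8731.8 m/s.
After the first burn: m = 3550 × exp(−1020/8731.8) = 3550 × 0.88975 = 3,158.61 kg.
After the second burn: m = 3,158.61 × exp(−1150/8731.8) = 3,158.61 × 0.87660 = 2,768.84 kg.
Second-burn propellant = 3,158.61 − 2,768.84 = 389.77 kg.

propellant for the second burn ≈ 390 kg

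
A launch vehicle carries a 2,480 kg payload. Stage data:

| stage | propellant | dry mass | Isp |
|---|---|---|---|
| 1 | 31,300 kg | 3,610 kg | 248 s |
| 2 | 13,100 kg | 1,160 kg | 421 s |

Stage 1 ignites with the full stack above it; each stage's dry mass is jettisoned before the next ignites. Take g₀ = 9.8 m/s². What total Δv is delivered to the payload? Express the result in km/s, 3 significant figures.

Δv ≈ 8.56 km/s

Ignition mass of stage 1 = 31,300+3,610 + 13,100+1,160 + 2,480 = 51,650 kg.
Stage 1: m₀ = 51,650 kg, m_f = 51,650 − 31,300 = 20,350 kg; Δv = 248×9.8×ln(2.538) = 2430.4×0.9314 ≈ 2264 m/s.
Stage 2: m₀ = 16,740 kg, m_f = 16,740 − 13,100 = 3,640 kg; Δv = 421×9.8×ln(4.599) = 4125.8×1.5258 ≈ 6295 m/s.
Total Δv = 2264 + 6295 = 8559 m/s.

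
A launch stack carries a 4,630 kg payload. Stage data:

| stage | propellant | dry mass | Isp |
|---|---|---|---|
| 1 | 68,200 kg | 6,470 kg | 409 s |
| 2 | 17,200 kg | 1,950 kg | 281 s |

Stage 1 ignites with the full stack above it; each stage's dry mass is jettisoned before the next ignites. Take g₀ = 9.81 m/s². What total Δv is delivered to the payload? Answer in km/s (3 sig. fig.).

Δv ≈ 8.28 km/s

Ignition mass of stage 1 = 68,200+6,470 + 17,200+1,950 + 4,630 = 98,450 kg.
Stage 1: m₀ = 98,450 kg, m_f = 98,450 − 68,200 = 30,250 kg; Δv = 409×9.81×ln(3.255) = 4012.3×1.1801 ≈ 4735 m/s.
Stage 2: m₀ = 23,780 kg, m_f = 23,780 − 17,200 = 6,580 kg; Δv = 281×9.81×ln(3.614) = 2756.6×1.2848 ≈ 3542 m/s.
Total Δv = 4735 + 3542 = 8277 m/s.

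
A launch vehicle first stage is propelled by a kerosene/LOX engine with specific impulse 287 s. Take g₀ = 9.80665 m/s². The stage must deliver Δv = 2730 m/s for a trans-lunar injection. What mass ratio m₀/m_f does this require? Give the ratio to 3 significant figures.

mass ratio ≈ 2.64

v_e = Isp · g₀ = 287 × 9.80665 = 2814.5 m/s.
By the Tsiolkovsky rocket equation, m₀/m_f = exp(Δv / v_e) = exp(2730 / 2814.5) = exp(0.9700) = 2.6379.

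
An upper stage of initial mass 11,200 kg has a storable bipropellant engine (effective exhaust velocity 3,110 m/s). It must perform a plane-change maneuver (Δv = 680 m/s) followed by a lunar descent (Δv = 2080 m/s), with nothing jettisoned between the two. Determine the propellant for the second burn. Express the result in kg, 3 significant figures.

After the first burn: m = 11200 × exp(−680/3110.0) = 11200 × 0.80360 = 9,000.32 kg.
After the second burn: m = 9,000.32 × exp(−2080/3110.0) = 9,000.32 × 0.51232 = 4,611.04 kg.
Second-burn propellant = 9,000.32 − 4,611.04 = 4,389.28 kg.

propellant for the second burn ≈ 4390 kg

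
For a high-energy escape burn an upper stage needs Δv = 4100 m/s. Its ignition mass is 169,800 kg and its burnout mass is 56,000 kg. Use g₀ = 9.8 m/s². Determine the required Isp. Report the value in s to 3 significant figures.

Isp ≈ 377 s

ln(m₀/m_f) = ln(169800/56000) = ln(3.032) = 1.1093.
Using Δv = v_e ln(m₀/m_f): v_e = Δv / ln(m₀/m_f) = 4100 / 1.1093 = 3696.1 m/s.
Isp = v_e / g₀ = 3696.1 / 9.8 = 377.2 s.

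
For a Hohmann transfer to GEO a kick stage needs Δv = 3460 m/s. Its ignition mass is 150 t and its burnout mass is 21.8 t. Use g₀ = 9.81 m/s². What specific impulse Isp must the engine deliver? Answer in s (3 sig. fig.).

Isp ≈ 183 s

ln(m₀/m_f) = ln(150000/21800) = ln(6.881) = 1.9287.
v_e = Δv / ln(m₀/m_f) = 3460 / 1.9287 = 1793.9 m/s.
Isp = v_e / g₀ = 1793.9 / 9.81 = 182.9 s.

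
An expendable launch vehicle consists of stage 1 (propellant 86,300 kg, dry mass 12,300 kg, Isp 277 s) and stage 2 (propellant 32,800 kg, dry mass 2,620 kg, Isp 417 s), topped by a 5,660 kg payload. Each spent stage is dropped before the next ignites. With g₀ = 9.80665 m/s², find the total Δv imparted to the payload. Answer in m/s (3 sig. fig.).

Δv ≈ 9160 m/s

Ignition mass of stage 1 = 86,300+12,300 + 32,800+2,620 + 5,660 = 139,680 kg.
Stage 1: m₀ = 139,680 kg, m_f = 139,680 − 86,300 = 53,380 kg; Δv = 277×9.80665×ln(2.617) = 2716.4×0.9619 ≈ 2613 m/s.
Stage 2: m₀ = 41,080 kg, m_f = 41,080 − 32,800 = 8,280 kg; Δv = 417×9.80665×ln(4.961) = 4089.4×1.6017 ≈ 6550 m/s.
Total Δv = 2613 + 6550 = 9163 m/s.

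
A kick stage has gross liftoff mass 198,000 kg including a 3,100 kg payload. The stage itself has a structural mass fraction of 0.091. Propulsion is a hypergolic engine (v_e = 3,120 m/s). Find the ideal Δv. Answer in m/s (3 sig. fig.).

Δv ≈ 7020 m/s

Stage wet mass = m₀ − payload = 198,000 − 3,100 = 194,900 kg.
Stage dry mass = ε × stage wet mass = 0.091 × 194,900 = 17,735.9 kg.
Burnout mass m_f = stage dry + payload = 17,735.9 + 3,100 = 20,835.9 kg.
Δv = v_e · ln(198,000/20,835.9) = 3120.0 × ln(9.503) = 3120.0 × 2.2516 ≈ 7025 m/s.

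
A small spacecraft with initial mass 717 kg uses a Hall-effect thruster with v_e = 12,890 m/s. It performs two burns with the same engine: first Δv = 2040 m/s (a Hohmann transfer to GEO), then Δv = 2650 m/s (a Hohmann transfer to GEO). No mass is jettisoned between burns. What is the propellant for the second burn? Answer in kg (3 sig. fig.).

After the first burn: m = 717 × exp(−2040/12890.0) = 717 × 0.85363 = 612.053 kg.
After the second burn: m = 612.053 × exp(−2650/12890.0) = 612.053 × 0.81417 = 498.315 kg.
Second-burn propellant = 612.053 − 498.315 = 113.738 kg.

propellant for the second burn ≈ 114 kg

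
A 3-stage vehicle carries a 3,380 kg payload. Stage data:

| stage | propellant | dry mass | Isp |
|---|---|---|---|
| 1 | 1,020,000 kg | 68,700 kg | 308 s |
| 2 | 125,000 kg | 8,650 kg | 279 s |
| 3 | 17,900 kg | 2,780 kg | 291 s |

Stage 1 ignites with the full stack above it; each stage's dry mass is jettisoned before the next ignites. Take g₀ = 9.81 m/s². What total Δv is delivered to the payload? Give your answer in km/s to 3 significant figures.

Δv ≈ 13.3 km/s

Ignition mass of stage 1 = 1,020,000+68,700 + 125,000+8,650 + 17,900+2,780 + 3,380 = 1,246,410 kg.
Stage 1: m₀ = 1,246,410 kg, m_f = 1,246,410 − 1,020,000 = 226,410 kg; Δv = 308×9.81×ln(5.505) = 3021.5×1.7057 ≈ 5154 m/s.
Stage 2: m₀ = 157,710 kg, m_f = 157,710 − 125,000 = 32,710 kg; Δv = 279×9.81×ln(4.821) = 2737.0×1.5731 ≈ 4305 m/s.
Stage 3: m₀ = 24,060 kg, m_f = 24,060 − 17,900 = 6,160 kg; Δv = 291×9.81×ln(3.906) = 2854.7×1.3625 ≈ 3889 m/s.
Total Δv = 5154 + 4305 + 3889 = 13348 m/s.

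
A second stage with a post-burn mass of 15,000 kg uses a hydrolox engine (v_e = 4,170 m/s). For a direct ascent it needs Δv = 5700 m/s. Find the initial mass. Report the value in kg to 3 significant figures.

initial mass ≈ 58800 kg

m₀/m_f = exp(Δv / v_e) = exp(5700 / 4170.0) = exp(1.3669) = 3.9232.
m₀ = m_f × 3.9232 = 15,000 × 3.9232 = 58,848 kg.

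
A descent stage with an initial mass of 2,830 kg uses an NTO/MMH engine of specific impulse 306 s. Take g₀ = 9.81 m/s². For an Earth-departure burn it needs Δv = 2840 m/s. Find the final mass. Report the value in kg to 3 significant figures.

v_e = Isp · g₀ = 306 × 9.81 = 3001.9 m/s.
Rocket equation: m₀/m_f = exp(Δv / v_e) = exp(2840 / 3001.9) = exp(0.9461) = 2.5756.
m_f = m₀ / 2.5756 = 2,830 / 2.5756 = 1,098.77 kg.

final mass ≈ 1100 kg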